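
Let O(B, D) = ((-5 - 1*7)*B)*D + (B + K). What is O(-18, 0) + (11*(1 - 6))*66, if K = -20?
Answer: -3668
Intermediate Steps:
O(B, D) = -20 + B - 12*B*D (O(B, D) = ((-5 - 1*7)*B)*D + (B - 20) = ((-5 - 7)*B)*D + (-20 + B) = (-12*B)*D + (-20 + B) = -12*B*D + (-20 + B) = -20 + B - 12*B*D)
O(-18, 0) + (11*(1 - 6))*66 = (-20 - 18 - 12*(-18)*0) + (11*(1 - 6))*66 = (-20 - 18 + 0) + (11*(-5))*66 = -38 - 55*66 = -38 - 3630 = -3668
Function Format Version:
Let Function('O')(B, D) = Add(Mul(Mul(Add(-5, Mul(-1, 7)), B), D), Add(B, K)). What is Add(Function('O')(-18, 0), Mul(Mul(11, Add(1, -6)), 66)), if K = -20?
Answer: -3668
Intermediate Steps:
Function('O')(B, D) = Add(-20, B, Mul(-12, B, D)) (Function('O')(B, D) = Add(Mul(Mul(Add(-5, Mul(-1, 7)), B), D), Add(B, -20)) = Add(Mul(Mul(Add(-5, -7), B), D), Add(-20, B)) = Add(Mul(Mul(-12, B), D), Add(-20, B)) = Add(Mul(-12, B, D), Add(-20, B)) = Add(-20, B, Mul(-12, B, D)))
Add(Function('O')(-18, 0), Mul(Mul(11, Add(1, -6)), 66)) = Add(Add(-20, -18, Mul(-12, -18, 0)), Mul(Mul(11, Add(1, -6)), 66)) = Add(Add(-20, -18, 0), Mul(Mul(11, -5), 66)) = Add(-38, Mul(-55, 66)) = Add(-38, -3630) = -3668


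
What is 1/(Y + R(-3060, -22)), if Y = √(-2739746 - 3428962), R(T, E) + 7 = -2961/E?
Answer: 8822/427647703 - 2904*I*√3497/427647703 ≈ 2.0629e-5 - 0.00040157*I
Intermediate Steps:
R(T, E) = -7 - 2961/E
Y = 42*I*√3497 (Y = √(-6168708) = 42*I*√3497 ≈ 2483.7*I)
1/(Y + R(-3060, -22)) = 1/(42*I*√3497 + (-7 - 2961/(-22))) = 1/(42*I*√3497 + (-7 - 2961*(-1/22))) = 1/(42*I*√3497 + (-7 + 2961/22)) = 1/(42*I*√3497 + 2807/22) = 1/(2807/22 + 42*I*√3497)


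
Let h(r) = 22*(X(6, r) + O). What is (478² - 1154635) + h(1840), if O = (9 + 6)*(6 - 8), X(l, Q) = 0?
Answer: -926811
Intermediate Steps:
O = -30 (O = 15*(-2) = -30)
h(r) = -660 (h(r) = 22*(0 - 30) = 22*(-30) = -660)
(478² - 1154635) + h(1840) = (478² - 1154635) - 660 = (228484 - 1154635) - 660 = -926151 - 660 = -926811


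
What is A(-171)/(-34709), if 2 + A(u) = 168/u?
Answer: 170/1978413 ≈ 8.5927e-5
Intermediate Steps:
A(u) = -2 + 168/u
A(-171)/(-34709) = (-2 + 168/(-171))/(-34709) = (-2 + 168*(-1/171))*(-1/34709) = (-2 - 56/57)*(-1/34709) = -170/57*(-1/34709) = 170/1978413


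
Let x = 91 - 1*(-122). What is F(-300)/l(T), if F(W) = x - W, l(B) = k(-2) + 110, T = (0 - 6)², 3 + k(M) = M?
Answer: 171/35 ≈ 4.8857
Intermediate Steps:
k(M) = -3 + M
x = 213 (x = 91 + 122 = 213)
T = 36 (T = (-6)² = 36)
l(B) = 105 (l(B) = (-3 - 2) + 110 = -5 + 110 = 105)
F(W) = 213 - W
F(-300)/l(T) = (213 - 1*(-300))/105 = (213 + 300)*(1/105) = 513*(1/105) = 171/35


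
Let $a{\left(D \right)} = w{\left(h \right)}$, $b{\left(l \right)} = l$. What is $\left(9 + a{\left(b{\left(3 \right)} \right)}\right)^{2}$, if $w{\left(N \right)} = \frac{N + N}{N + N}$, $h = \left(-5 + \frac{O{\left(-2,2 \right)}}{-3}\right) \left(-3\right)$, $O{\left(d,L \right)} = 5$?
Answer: $100$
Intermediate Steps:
$h = 20$ ($h = \left(-5 + \frac{5}{-3}\right) \left(-3\right) = \left(-5 + 5 \left(- \frac{1}{3}\right)\right) \left(-3\right) = \left(-5 - \frac{5}{3}\right) \left(-3\right) = \left(- \frac{20}{3}\right) \left(-3\right) = 20$)
$w{\left(N \right)} = 1$ ($w{\left(N \right)} = \frac{2 N}{2 N} = 2 N \frac{1}{2 N} = 1$)
$a{\left(D \right)} = 1$
$\left(9 + a{\left(b{\left(3 \right)} \right)}\right)^{2} = \left(9 + 1\right)^{2} = 10^{2} = 100$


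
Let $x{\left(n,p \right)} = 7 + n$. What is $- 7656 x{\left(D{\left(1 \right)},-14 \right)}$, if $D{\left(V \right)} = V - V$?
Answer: $-53592$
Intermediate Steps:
$D{\left(V \right)} = 0$
$- 7656 x{\left(D{\left(1 \right)},-14 \right)} = - 7656 \left(7 + 0\right) = \left(-7656\right) 7 = -53592$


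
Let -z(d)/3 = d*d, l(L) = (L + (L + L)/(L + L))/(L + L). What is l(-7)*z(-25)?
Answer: -5625/7 ≈ -803.57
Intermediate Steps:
l(L) = (1 + L)/(2*L) (l(L) = (L + (2*L)/((2*L)))/((2*L)) = (L + (2*L)*(1/(2*L)))*(1/(2*L)) = (L + 1)*(1/(2*L)) = (1 + L)*(1/(2*L)) = (1 + L)/(2*L))
z(d) = -3*d**2 (z(d) = -3*d*d = -3*d**2)
l(-7)*z(-25) = ((1/2)*(1 - 7)/(-7))*(-3*(-25)**2) = ((1/2)*(-1/7)*(-6))*(-3*625) = (3/7)*(-1875) = -5625/7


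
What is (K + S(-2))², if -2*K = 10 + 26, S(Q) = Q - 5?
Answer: 625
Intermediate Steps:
S(Q) = -5 + Q
K = -18 (K = -(10 + 26)/2 = -½*36 = -18)
(K + S(-2))² = (-18 + (-5 - 2))² = (-18 - 7)² = (-25)² = 625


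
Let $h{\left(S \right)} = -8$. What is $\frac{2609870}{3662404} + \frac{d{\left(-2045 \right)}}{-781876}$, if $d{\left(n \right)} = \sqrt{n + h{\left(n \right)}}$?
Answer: $\frac{1304935}{1831202} - \frac{i \sqrt{2053}}{781876} \approx 0.71261 - 5.795 \cdot 10^{-5} i$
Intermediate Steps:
$d{\left(n \right)} = \sqrt{-8 + n}$ ($d{\left(n \right)} = \sqrt{n - 8} = \sqrt{-8 + n}$)
$\frac{2609870}{3662404} + \frac{d{\left(-2045 \right)}}{-781876} = \frac{2609870}{3662404} + \frac{\sqrt{-8 - 2045}}{-781876} = 2609870 \cdot \frac{1}{3662404} + \sqrt{-2053} \left(- \frac{1}{781876}\right) = \frac{1304935}{1831202} + i \sqrt{2053} \left(- \frac{1}{781876}\right) = \frac{1304935}{1831202} - \frac{i \sqrt{2053}}{781876}$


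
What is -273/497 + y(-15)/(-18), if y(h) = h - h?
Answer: -39/71 ≈ -0.54930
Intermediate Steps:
y(h) = 0
-273/497 + y(-15)/(-18) = -273/497 + 0/(-18) = -273*1/497 + 0*(-1/18) = -39/71 + 0 = -39/71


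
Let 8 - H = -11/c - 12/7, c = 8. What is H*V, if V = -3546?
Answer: -1101033/28 ≈ -39323.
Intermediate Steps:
H = 621/56 (H = 8 - (-11/8 - 12/7) = 8 - 1*(-173/56) = 8 + 173/56 = 621/56 ≈ 11.089)
H*V = (621/56)*(-3546) = -1101033/28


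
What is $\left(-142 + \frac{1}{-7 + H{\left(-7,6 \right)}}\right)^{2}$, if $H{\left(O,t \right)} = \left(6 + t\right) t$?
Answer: $\frac{85174441}{4225} \approx 20160.0$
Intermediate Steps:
$H{\left(O,t \right)} = t \left(6 + t\right)$
$\left(-142 + \frac{1}{-7 + H{\left(-7,6 \right)}}\right)^{2} = \left(-142 + \frac{1}{-7 + 6 \left(6 + 6\right)}\right)^{2} = \left(-142 + \frac{1}{-7 + 6 \cdot 12}\right)^{2} = \left(-142 + \frac{1}{-7 + 72}\right)^{2} = \left(-142 + \frac{1}{65}\right)^{2} = \left(- \frac{9229}{65}\right)^{2} = \frac{85174441}{4225}$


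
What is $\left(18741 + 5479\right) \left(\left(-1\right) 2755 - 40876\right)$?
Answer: $-1056742820$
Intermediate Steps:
$\left(18741 + 5479\right) \left(\left(-1\right) 2755 - 40876\right) = 24220 \left(-2755 - 40876\right) = 24220 \left(-43631\right) = -1056742820$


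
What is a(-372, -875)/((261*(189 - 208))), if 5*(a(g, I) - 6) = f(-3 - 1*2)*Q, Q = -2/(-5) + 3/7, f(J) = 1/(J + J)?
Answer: -10471/8678250 ≈ -0.0012066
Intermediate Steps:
f(J) = 1/(2*J)
Q = 29/35 (Q = -2*(-⅕) + 3*(⅐) = ⅖ + 3/7 = 29/35 ≈ 0.82857)
a(g, I) = 10471/1750 (a(g, I) = 6 + ((1/(2*(-3 - 1*2)))*(29/35))/5 = 6 + ((1/(2*(-3 - 2)))*(29/35))/5 = 6 + (((½)/(-5))*(29/35))/5 = 6 + (((½)*(-⅕))*(29/35))/5 = 6 + (-⅒*29/35)/5 = 6 + (⅕)*(-29/350) = 6 - 29/1750 = 10471/1750)
a(-372, -875)/((261*(189 - 208))) = 10471/(1750*((261*(189 - 208)))) = 10471/(1750*((261*(-19)))) = (10471/1750)/(-4959) = (10471/1750)*(-1/4959) = -10471/8678250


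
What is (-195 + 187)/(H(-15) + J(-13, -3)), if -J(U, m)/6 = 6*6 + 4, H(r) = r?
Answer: 8/255 ≈ 0.031373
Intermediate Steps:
J(U, m) = -240 (J(U, m) = -6*(6*6 + 4) = -6*(36 + 4) = -6*40 = -240)
(-195 + 187)/(H(-15) + J(-13, -3)) = (-195 + 187)/(-15 - 240) = -8/(-255) = -8*(-1/255) = 8/255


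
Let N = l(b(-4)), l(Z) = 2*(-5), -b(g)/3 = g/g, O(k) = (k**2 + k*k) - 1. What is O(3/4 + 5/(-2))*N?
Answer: -205/4 ≈ -51.250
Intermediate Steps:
O(k) = -1 + 2*k**2 (O(k) = (k**2 + k**2) - 1 = 2*k**2 - 1 = -1 + 2*k**2)
b(g) = -3 (b(g) = -3*g/g = -3*1 = -3)
l(Z) = -10
N = -10
O(3/4 + 5/(-2))*N = (-1 + 2*(3/4 + 5/(-2))**2)*(-10) = (-1 + 2*(3*(1/4) + 5*(-1/2))**2)*(-10) = (-1 + 2*(3/4 - 5/2)**2)*(-10) = (-1 + 2*(-7/4)**2)*(-10) = (-1 + 2*(49/16))*(-10) = (-1 + 49/8)*(-10) = (41/8)*(-10) = -205/4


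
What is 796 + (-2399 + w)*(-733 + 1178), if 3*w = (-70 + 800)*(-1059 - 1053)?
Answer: -229761159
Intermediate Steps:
w = -513920 (w = ((-70 + 800)*(-1059 - 1053))/3 = (730*(-2112))/3 = (⅓)*(-1541760) = -513920)
796 + (-2399 + w)*(-733 + 1178) = 796 + (-2399 - 513920)*(-733 + 1178) = 796 - 516319*445 = 796 - 229761955 = -229761159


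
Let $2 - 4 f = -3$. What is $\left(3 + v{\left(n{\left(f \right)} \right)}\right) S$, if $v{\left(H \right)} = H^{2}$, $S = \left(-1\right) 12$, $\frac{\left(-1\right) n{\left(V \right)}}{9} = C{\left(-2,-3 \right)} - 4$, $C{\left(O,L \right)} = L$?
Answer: $-47664$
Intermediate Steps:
$f = \frac{5}{4}$ ($f = \frac{1}{2} - - \frac{3}{4} = \frac{1}{2} + \frac{3}{4} = \frac{5}{4} \approx 1.25$)
$n{\left(V \right)} = 63$ ($n{\left(V \right)} = - 9 \left(-3 - 4\right) = \left(-9\right) \left(-7\right) = 63$)
$S = -12$
$\left(3 + v{\left(n{\left(f \right)} \right)}\right) S = \left(3 + 63^{2}\right) \left(-12\right) = \left(3 + 3969\right) \left(-12\right) = 3972 \left(-12\right) = -47664$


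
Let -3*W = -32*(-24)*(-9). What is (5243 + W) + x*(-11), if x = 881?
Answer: -2144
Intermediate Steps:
W = 2304 (W = -(-32*(-24))*(-9)/3 = -256*(-9) = -⅓*(-6912) = 2304)
(5243 + W) + x*(-11) = (5243 + 2304) + 881*(-11) = 7547 - 9691 = -2144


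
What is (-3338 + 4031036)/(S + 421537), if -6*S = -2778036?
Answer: 4027698/884543 ≈ 4.5534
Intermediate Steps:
S = 463006 (S = -⅙*(-2778036) = 463006)
(-3338 + 4031036)/(S + 421537) = (-3338 + 4031036)/(463006 + 421537) = 4027698/884543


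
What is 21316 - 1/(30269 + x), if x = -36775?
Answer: 138681897/6506 ≈ 21316.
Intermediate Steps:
21316 - 1/(30269 + x) = 21316 - 1/(30269 - 36775) = 21316 - 1/(-6506) = 21316 - 1*(-1/6506) = 21316 + 1/6506 = 138681897/6506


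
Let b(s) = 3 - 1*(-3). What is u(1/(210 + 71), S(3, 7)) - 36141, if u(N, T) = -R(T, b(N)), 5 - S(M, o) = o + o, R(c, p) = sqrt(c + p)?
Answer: -36141 - I*sqrt(3) ≈ -36141.0 - 1.732*I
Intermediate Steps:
b(s) = 6 (b(s) = 3 + 3 = 6)
S(M, o) = 5 - 2*o (S(M, o) = 5 - (o + o) = 5 - 2*o)
u(N, T) = -sqrt(6 + T) (u(N, T) = -sqrt(T + 6) = -sqrt(6 + T))
u(1/(210 + 71), S(3, 7)) - 36141 = -sqrt(6 + (5 - 2*7)) - 36141 = -sqrt(6 + (5 - 14)) - 36141 = -sqrt(6 - 9) - 36141 = -sqrt(-3) - 36141 = -I*sqrt(3) - 36141 = -36141 - I*sqrt(3)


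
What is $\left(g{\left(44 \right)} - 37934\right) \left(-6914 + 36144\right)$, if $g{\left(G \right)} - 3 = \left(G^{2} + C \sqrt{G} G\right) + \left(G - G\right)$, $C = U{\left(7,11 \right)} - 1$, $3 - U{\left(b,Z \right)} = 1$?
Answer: $-1052133850 + 2572240 \sqrt{11} \approx -1.0436 \cdot 10^{9}$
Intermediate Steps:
$U{\left(b,Z \right)} = 2$ ($U{\left(b,Z \right)} = 3 - 1 = 2$)
$C = 1$ ($C = 2 - 1 = 1$)
$g{\left(G \right)} = 3 + G^{2} + G^{\frac{3}{2}}$ ($g{\left(G \right)} = 3 + \left(\left(G^{2} + 1 \sqrt{G} G\right) + \left(G - G\right)\right) = 3 + \left(\left(G^{2} + \sqrt{G} G\right) + 0\right) = 3 + \left(\left(G^{2} + G^{\frac{3}{2}}\right) + 0\right) = 3 + \left(G^{2} + G^{\frac{3}{2}}\right) = 3 + G^{2} + G^{\frac{3}{2}}$)
$\left(g{\left(44 \right)} - 37934\right) \left(-6914 + 36144\right) = \left(\left(3 + 44^{2} + 44^{\frac{3}{2}}\right) - 37934\right) \left(-6914 + 36144\right) = \left(\left(3 + 1936 + 88 \sqrt{11}\right) - 37934\right) 29230 = \left(\left(1939 + 88 \sqrt{11}\right) - 37934\right) 29230 = \left(-35995 + 88 \sqrt{11}\right) 29230 = -1052133850 + 2572240 \sqrt{11}$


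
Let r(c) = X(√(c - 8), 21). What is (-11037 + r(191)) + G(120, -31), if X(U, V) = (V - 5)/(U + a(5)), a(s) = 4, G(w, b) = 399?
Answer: -1776610/167 + 16*√183/167 ≈ -10637.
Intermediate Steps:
X(U, V) = (-5 + V)/(4 + U) (X(U, V) = (V - 5)/(U + 4) = (-5 + V)/(4 + U))
r(c) = 16/(4 + √(-8 + c)) (r(c) = (-5 + 21)/(4 + √(c - 8)) = 16/(4 + √(-8 + c)))
(-11037 + r(191)) + G(120, -31) = (-11037 + 16/(4 + √(-8 + 191))) + 399 = (-11037 + 16/(4 + √183)) + 399 = -10638 + 16/(4 + √183)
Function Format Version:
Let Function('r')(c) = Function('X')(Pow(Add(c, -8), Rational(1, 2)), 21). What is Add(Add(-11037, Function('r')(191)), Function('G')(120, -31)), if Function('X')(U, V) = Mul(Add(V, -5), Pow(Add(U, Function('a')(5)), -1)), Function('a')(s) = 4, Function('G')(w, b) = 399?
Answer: Add(Rational(-1776610, 167), Mul(Rational(16, 167), Pow(183, Rational(1, 2)))) ≈ -10637.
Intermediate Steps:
Function('X')(U, V) = Mul(Pow(Add(4, U), -1), Add(-5, V)) (Function('X')(U, V) = Mul(Add(V, -5), Pow(Add(U, 4), -1)) = Mul(Add(-5, V), Pow(Add(4, U), -1)) = Mul(Pow(Add(4, U), -1), Add(-5, V)))
Function('r')(c) = Mul(16, Pow(Add(4, Pow(Add(-8, c), Rational(1, 2))), -1)) (Function('r')(c) = Mul(Pow(Add(4, Pow(Add(c, -8), Rational(1, 2))), -1), Add(-5, 21)) = Mul(Pow(Add(4, Pow(Add(-8, c), Rational(1, 2))), -1), 16) = Mul(16, Pow(Add(4, Pow(Add(-8, c), Rational(1, 2))), -1)))
Add(Add(-11037, Function('r')(191)), Function('G')(120, -31)) = Add(Add(-11037, Mul(16, Pow(Add(4, Pow(Add(-8, 191), Rational(1, 2))), -1))), 399) = Add(Add(-11037, Mul(16, Pow(Add(4, Pow(183, Rational(1, 2))), -1))), 399) = Add(-10638, Mul(16, Pow(Add(4, Pow(183, Rational(1, 2))), -1)))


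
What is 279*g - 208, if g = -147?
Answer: -41221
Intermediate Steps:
279*g - 208 = 279*(-147) - 208 = -41013 - 208 = -41221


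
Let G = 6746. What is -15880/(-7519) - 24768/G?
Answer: -39552056/25361587 ≈ -1.5595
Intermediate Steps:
-15880/(-7519) - 24768/G = -15880/(-7519) - 24768/6746 = -15880*(-1/7519) - 24768*1/6746 = 15880/7519 - 12384/3373 = -39552056/25361587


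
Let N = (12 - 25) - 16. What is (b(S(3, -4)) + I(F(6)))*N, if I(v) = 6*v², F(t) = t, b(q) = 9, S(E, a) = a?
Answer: -6525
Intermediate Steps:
N = -29 (N = -13 - 16 = -29)
(b(S(3, -4)) + I(F(6)))*N = (9 + 6*6²)*(-29) = (9 + 6*36)*(-29) = (9 + 216)*(-29) = 225*(-29) = -6525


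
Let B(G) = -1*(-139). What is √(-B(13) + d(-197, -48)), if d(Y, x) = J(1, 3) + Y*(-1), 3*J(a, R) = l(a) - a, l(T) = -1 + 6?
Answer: √534/3 ≈ 7.7028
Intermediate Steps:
l(T) = 5
J(a, R) = 5/3 - a/3 (J(a, R) = (5 - a)/3 = 5/3 - a/3)
d(Y, x) = 4/3 - Y (d(Y, x) = (5/3 - ⅓*1) + Y*(-1) = (5/3 - ⅓) - Y = 4/3 - Y)
B(G) = 139
√(-B(13) + d(-197, -48)) = √(-1*139 + (4/3 - 1*(-197))) = √(-139 + (4/3 + 197)) = √(-139 + 595/3) = √(178/3) = √534/3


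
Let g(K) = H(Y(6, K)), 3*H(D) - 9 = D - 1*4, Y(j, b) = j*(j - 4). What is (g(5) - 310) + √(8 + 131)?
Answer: -913/3 + √139 ≈ -292.54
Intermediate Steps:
Y(j, b) = j*(-4 + j)
H(D) = 5/3 + D/3 (H(D) = 3 + (D - 1*4)/3 = 3 + (D - 4)/3 = 3 + (-4 + D)/3 = 3 + (-4/3 + D/3) = 5/3 + D/3)
g(K) = 17/3 (g(K) = 5/3 + (6*(-4 + 6))/3 = 5/3 + (6*2)/3 = 5/3 + (⅓)*12 = 5/3 + 4 = 17/3)
(g(5) - 310) + √(8 + 131) = (17/3 - 310) + √(8 + 131) = -913/3 + √139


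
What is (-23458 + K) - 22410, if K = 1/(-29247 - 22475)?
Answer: -2372384697/51722 ≈ -45868.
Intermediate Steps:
K = -1/51722 (K = 1/(-51722) = -1/51722 ≈ -1.9334e-5)
(-23458 + K) - 22410 = (-23458 - 1/51722) - 22410 = -1213294677/51722 - 22410 = -2372384697/51722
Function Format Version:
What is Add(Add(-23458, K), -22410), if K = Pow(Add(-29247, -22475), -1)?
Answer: Rational(-2372384697, 51722) ≈ -45868.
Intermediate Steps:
K = Rational(-1, 51722) (K = Pow(-51722, -1) = Rational(-1, 51722) ≈ -1.9334e-5)
Add(Add(-23458, K), -22410) = Add(Add(-23458, Rational(-1, 51722)), -22410) = Add(Rational(-1213294677, 51722), -22410) = Rational(-2372384697, 51722)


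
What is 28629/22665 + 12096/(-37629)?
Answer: 29745363/31587455 ≈ 0.94168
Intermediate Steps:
28629/22665 + 12096/(-37629) = 28629*(1/22665) + 12096*(-1/37629) = 9543/7555 - 1344/4181 = 29745363/31587455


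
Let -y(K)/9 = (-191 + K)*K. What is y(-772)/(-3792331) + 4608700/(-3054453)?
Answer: 2959397004872/11583496799943 ≈ 0.25548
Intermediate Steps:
y(K) = -9*K*(-191 + K) (y(K) = -9*(-191 + K)*K = -9*K*(-191 + K))
y(-772)/(-3792331) + 4608700/(-3054453) = (9*(-772)*(191 - 1*(-772)))/(-3792331) + 4608700/(-3054453) = (9*(-772)*(191 + 772))*(-1/3792331) + 4608700*(-1/3054453) = (9*(-772)*963)*(-1/3792331) - 4608700/3054453 = -6690924*(-1/3792331) - 4608700/3054453 = 6690924/3792331 - 4608700/3054453 = 2959397004872/11583496799943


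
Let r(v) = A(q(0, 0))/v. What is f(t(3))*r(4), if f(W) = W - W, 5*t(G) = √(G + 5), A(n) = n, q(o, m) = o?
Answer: 0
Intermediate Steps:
t(G) = √(5 + G)/5 (t(G) = √(G + 5)/5 = √(5 + G)/5)
f(W) = 0
r(v) = 0 (r(v) = 0/v = 0)
f(t(3))*r(4) = 0*0 = 0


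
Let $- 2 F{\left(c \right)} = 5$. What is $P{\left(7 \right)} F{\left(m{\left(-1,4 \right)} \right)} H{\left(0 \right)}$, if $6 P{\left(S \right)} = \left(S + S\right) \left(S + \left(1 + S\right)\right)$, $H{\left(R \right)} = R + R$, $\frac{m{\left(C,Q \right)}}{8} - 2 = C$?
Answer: $0$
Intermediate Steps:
$m{\left(C,Q \right)} = 16 + 8 C$
$F{\left(c \right)} = - \frac{5}{2}$ ($F{\left(c \right)} = \left(- \frac{1}{2}\right) 5 = - \frac{5}{2}$)
$H{\left(R \right)} = 2 R$
$P{\left(S \right)} = \frac{S \left(1 + 2 S\right)}{3}$ ($P{\left(S \right)} = \frac{\left(S + S\right) \left(S + \left(1 + S\right)\right)}{6} = \frac{2 S \left(1 + 2 S\right)}{6} = \frac{S \left(1 + 2 S\right)}{3}$)
$P{\left(7 \right)} F{\left(m{\left(-1,4 \right)} \right)} H{\left(0 \right)} = \frac{1}{3} \cdot 7 \left(1 + 2 \cdot 7\right) \left(- \frac{5 \cdot 2 \cdot 0}{2}\right) = \frac{1}{3} \cdot 7 \left(1 + 14\right) \left(\left(- \frac{5}{2}\right) 0\right) = \frac{1}{3} \cdot 7 \cdot 15 \cdot 0 = 35 \cdot 0 = 0$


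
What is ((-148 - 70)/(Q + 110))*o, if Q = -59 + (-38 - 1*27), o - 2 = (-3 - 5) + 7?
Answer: 109/7 ≈ 15.571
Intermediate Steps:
o = 1 (o = 2 + ((-3 - 5) + 7) = 2 + (-8 + 7) = 2 - 1 = 1)
Q = -124 (Q = -59 + (-38 - 27) = -59 - 65 = -124)
((-148 - 70)/(Q + 110))*o = ((-148 - 70)/(-124 + 110))*1 = -218/(-14)*1 = -218*(-1/14)*1 = (109/7)*1 = 109/7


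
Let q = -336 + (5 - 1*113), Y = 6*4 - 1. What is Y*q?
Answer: -10212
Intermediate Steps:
Y = 23 (Y = 24 - 1 = 23)
q = -444 (q = -336 + (5 - 113) = -336 - 108 = -444)
Y*q = 23*(-444) = -10212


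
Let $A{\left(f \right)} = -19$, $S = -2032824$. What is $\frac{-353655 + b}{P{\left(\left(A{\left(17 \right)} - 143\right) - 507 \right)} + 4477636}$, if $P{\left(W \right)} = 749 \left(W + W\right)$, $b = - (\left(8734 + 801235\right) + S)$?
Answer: $\frac{434600}{1737737} \approx 0.2501$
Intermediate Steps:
$b = 1222855$ ($b = - (\left(8734 + 801235\right) - 2032824) = - (809969 - 2032824) = \left(-1\right) \left(-1222855\right) = 1222855$)
$P{\left(W \right)} = 1498 W$ ($P{\left(W \right)} = 749 \cdot 2 W = 1498 W$)
$\frac{-353655 + b}{P{\left(\left(A{\left(17 \right)} - 143\right) - 507 \right)} + 4477636} = \frac{-353655 + 1222855}{1498 \left(\left(-19 - 143\right) - 507\right) + 4477636} = \frac{869200}{1498 \left(-162 - 507\right) + 4477636} = \frac{869200}{1498 \left(-669\right) + 4477636} = \frac{869200}{-1002162 + 4477636} = \frac{869200}{3475474} = 869200 \cdot \frac{1}{3475474} = \frac{434600}{1737737}$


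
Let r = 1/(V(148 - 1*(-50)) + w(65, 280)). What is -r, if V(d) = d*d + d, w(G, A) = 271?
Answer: -1/39673 ≈ -2.5206e-5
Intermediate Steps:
V(d) = d + d² (V(d) = d² + d = d + d²)
r = 1/39673 (r = 1/((148 - 1*(-50))*(1 + (148 - 1*(-50))) + 271) = 1/((148 + 50)*(1 + (148 + 50)) + 271) = 1/(198*(1 + 198) + 271) = 1/(198*199 + 271) = 1/(39402 + 271) = 1/39673 ≈ 2.5206e-5)
-r = -1*1/39673 = -1/39673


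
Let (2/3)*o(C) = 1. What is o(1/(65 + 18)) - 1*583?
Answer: -1163/2 ≈ -581.50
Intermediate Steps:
o(C) = 3/2 (o(C) = (3/2)*1 = 3/2)
o(1/(65 + 18)) - 1*583 = 3/2 - 1*583 = 3/2 - 583 = -1163/2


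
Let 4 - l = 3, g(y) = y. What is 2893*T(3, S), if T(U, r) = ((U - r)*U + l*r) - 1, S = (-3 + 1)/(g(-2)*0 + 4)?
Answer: 26037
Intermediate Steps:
l = 1 (l = 4 - 1*3 = 4 - 3 = 1)
S = -1/2 (S = (-3 + 1)/(-2*0 + 4) = -2/(0 + 4) = -2/4 = -2*1/4 = -1/2 ≈ -0.50000)
T(U, r) = -1 + r + U*(U - r) (T(U, r) = ((U - r)*U + 1*r) - 1 = (U*(U - r) + r) - 1 = (r + U*(U - r)) - 1 = -1 + r + U*(U - r))
2893*T(3, S) = 2893*(-1 - 1/2 + 3**2 - 1*3*(-1/2)) = 2893*(-1 - 1/2 + 9 + 3/2) = 2893*9 = 26037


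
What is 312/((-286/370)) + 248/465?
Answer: -66512/165 ≈ -403.10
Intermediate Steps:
312/((-286/370)) + 248/465 = 312/((-286*1/370)) + 248*(1/465) = 312/(-143/185) + 8/15 = 312*(-185/143) + 8/15 = -4440/11 + 8/15 = -66512/165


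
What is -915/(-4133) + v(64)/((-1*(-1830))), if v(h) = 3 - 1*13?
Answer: 163312/756339 ≈ 0.21592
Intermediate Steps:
v(h) = -10 (v(h) = 3 - 13 = -10)
-915/(-4133) + v(64)/((-1*(-1830))) = -915/(-4133) - 10/((-1*(-1830))) = -915*(-1/4133) - 10/1830 = 915/4133 - 10*1/1830 = 915/4133 - 1/183 = 163312/756339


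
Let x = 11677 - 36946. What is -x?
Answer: 25269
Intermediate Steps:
x = -25269
-x = -1*(-25269) = 25269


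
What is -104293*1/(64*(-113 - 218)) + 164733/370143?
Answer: 14031009257/2613703104 ≈ 5.3682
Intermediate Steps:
-104293*1/(64*(-113 - 218)) + 164733/370143 = -104293/((-331*64)) + 164733*(1/370143) = -104293/(-21184) + 54911/123381 = -104293*(-1/21184) + 54911/123381 = 104293/21184 + 54911/123381 = 14031009257/2613703104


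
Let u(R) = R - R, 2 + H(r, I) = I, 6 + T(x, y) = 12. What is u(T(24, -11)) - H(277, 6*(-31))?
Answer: 188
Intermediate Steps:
T(x, y) = 6 (T(x, y) = -6 + 12 = 6)
H(r, I) = -2 + I
u(R) = 0
u(T(24, -11)) - H(277, 6*(-31)) = 0 - (-2 + 6*(-31)) = 0 - (-2 - 186) = 0 - 1*(-188) = 0 + 188 = 188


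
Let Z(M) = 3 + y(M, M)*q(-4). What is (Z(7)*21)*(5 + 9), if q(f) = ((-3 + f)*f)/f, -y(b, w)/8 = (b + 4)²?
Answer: 1993026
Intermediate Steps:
y(b, w) = -8*(4 + b)² (y(b, w) = -8*(b + 4)² = -8*(4 + b)²)
q(f) = -3 + f (q(f) = (f*(-3 + f))/f = -3 + f)
Z(M) = 3 + 56*(4 + M)² (Z(M) = 3 + (-8*(4 + M)²)*(-3 - 4) = 3 - 8*(4 + M)²*(-7) = 3 + 56*(4 + M)²)
(Z(7)*21)*(5 + 9) = ((3 + 56*(4 + 7)²)*21)*(5 + 9) = ((3 + 56*11²)*21)*14 = ((3 + 56*121)*21)*14 = ((3 + 6776)*21)*14 = (6779*21)*14 = 142359*14 = 1993026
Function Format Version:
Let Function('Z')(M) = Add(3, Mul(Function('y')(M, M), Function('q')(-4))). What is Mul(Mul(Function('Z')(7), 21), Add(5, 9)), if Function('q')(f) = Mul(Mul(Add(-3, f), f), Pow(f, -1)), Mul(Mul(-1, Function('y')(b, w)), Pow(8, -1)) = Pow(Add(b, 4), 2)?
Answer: 1993026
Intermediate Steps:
Function('y')(b, w) = Mul(-8, Pow(Add(4, b), 2)) (Function('y')(b, w) = Mul(-8, Pow(Add(b, 4), 2)) = Mul(-8, Pow(Add(4, b), 2)))
Function('q')(f) = Add(-3, f) (Function('q')(f) = Mul(Mul(f, Add(-3, f)), Pow(f, -1)) = Add(-3, f))
Function('Z')(M) = Add(3, Mul(56, Pow(Add(4, M), 2))) (Function('Z')(M) = Add(3, Mul(Mul(-8, Pow(Add(4, M), 2)), Add(-3, -4))) = Add(3, Mul(Mul(-8, Pow(Add(4, M), 2)), -7)) = Add(3, Mul(56, Pow(Add(4, M), 2))))
Mul(Mul(Function('Z')(7), 21), Add(5, 9)) = Mul(Mul(Add(3, Mul(56, Pow(Add(4, 7), 2))), 21), Add(5, 9)) = Mul(Mul(Add(3, Mul(56, Pow(11, 2))), 21), 14) = Mul(Mul(Add(3, Mul(56, 121)), 21), 14) = Mul(Mul(Add(3, 6776), 21), 14) = Mul(Mul(6779, 21), 14) = Mul(142359, 14) = 1993026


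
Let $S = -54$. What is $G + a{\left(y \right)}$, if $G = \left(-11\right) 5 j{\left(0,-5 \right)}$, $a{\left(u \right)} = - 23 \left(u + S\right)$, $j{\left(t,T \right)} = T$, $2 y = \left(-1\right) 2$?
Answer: $1540$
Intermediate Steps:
$y = -1$ ($y = \frac{\left(-1\right) 2}{2} = \frac{1}{2} \left(-2\right) = -1$)
$a{\left(u \right)} = 1242 - 23 u$ ($a{\left(u \right)} = - 23 \left(u - 54\right) = - 23 \left(-54 + u\right) = 1242 - 23 u$)
$G = 275$ ($G = \left(-11\right) 5 \left(-5\right) = \left(-55\right) \left(-5\right) = 275$)
$G + a{\left(y \right)} = 275 + \left(1242 - -23\right) = 275 + \left(1242 + 23\right) = 275 + 1265 = 1540$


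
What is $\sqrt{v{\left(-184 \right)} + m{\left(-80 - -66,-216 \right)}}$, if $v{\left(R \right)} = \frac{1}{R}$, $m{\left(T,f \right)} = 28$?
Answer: $\frac{\sqrt{236946}}{92} \approx 5.291$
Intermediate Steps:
$\sqrt{v{\left(-184 \right)} + m{\left(-80 - -66,-216 \right)}} = \sqrt{\frac{1}{-184} + 28} = \sqrt{- \frac{1}{184} + 28} = \sqrt{\frac{5151}{184}} = \frac{\sqrt{236946}}{92}$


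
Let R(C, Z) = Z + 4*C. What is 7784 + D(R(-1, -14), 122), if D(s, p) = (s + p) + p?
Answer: 8010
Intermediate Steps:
D(s, p) = s + 2*p (D(s, p) = (p + s) + p = s + 2*p)
7784 + D(R(-1, -14), 122) = 7784 + ((-14 + 4*(-1)) + 2*122) = 7784 + ((-14 - 4) + 244) = 7784 + (-18 + 244) = 7784 + 226 = 8010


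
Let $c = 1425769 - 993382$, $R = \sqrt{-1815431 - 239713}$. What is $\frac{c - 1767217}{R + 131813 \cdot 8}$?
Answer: $- \frac{35189589358}{27799518529} + \frac{133483 i \sqrt{513786}}{55599037058} \approx -1.2658 + 0.0017209 i$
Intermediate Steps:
$R = 2 i \sqrt{513786}$ ($R = \sqrt{-2055144} = 2 i \sqrt{513786} \approx 1433.6 i$)
$c = 432387$
$\frac{c - 1767217}{R + 131813 \cdot 8} = \frac{432387 - 1767217}{2 i \sqrt{513786} + 131813 \cdot 8} = - \frac{1334830}{2 i \sqrt{513786} + 1054504} = - \frac{1334830}{1054504 + 2 i \sqrt{513786}}$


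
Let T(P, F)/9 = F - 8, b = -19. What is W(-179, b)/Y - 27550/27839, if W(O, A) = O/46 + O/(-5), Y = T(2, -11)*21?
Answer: -468544529/469246230 ≈ -0.99850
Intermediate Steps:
T(P, F) = -72 + 9*F (T(P, F) = 9*(F - 8) = 9*(-8 + F) = -72 + 9*F)
Y = -3591 (Y = (-72 + 9*(-11))*21 = (-72 - 99)*21 = -171*21 = -3591)
W(O, A) = -41*O/230 (W(O, A) = O*(1/46) + O*(-⅕) = O/46 - O/5 = -41*O/230)
W(-179, b)/Y - 27550/27839 = -41/230*(-179)/(-3591) - 27550/27839 = (7339/230)*(-1/3591) - 27550*1/27839 = -7339/825930 - 27550/27839 = -468544529/469246230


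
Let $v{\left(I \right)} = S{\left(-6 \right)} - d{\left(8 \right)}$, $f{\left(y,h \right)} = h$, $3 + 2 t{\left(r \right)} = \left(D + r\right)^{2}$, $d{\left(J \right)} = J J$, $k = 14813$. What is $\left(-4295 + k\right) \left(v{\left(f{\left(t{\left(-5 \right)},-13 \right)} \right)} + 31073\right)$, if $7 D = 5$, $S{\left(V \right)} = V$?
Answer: $326089554$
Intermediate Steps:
$D = \frac{5}{7}$ ($D = \frac{1}{7} \cdot 5 = \frac{5}{7} \approx 0.71429$)
$d{\left(J \right)} = J^{2}$
$t{\left(r \right)} = - \frac{3}{2} + \frac{\left(\frac{5}{7} + r\right)^{2}}{2}$
$v{\left(I \right)} = -70$ ($v{\left(I \right)} = -6 - 8^{2} = -6 - 64 = -70$)
$\left(-4295 + k\right) \left(v{\left(f{\left(t{\left(-5 \right)},-13 \right)} \right)} + 31073\right) = \left(-4295 + 14813\right) \left(-70 + 31073\right) = 10518 \cdot 31003 = 326089554$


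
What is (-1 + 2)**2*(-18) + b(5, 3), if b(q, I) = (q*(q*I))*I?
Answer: 207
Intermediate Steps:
b(q, I) = I**2*q**2 (b(q, I) = (q*(I*q))*I = (I*q**2)*I = I**2*q**2)
(-1 + 2)**2*(-18) + b(5, 3) = (-1 + 2)**2*(-18) + 3**2*5**2 = 1**2*(-18) + 9*25 = 1*(-18) + 225 = -18 + 225 = 207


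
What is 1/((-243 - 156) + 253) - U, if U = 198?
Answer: -28909/146 ≈ -198.01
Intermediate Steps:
1/((-243 - 156) + 253) - U = 1/((-243 - 156) + 253) - 1*198 = 1/(-399 + 253) - 198 = 1/(-146) - 198 = -1/146 - 198 = -28909/146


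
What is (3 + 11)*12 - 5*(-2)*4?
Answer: 208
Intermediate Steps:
(3 + 11)*12 - 5*(-2)*4 = 14*12 + 10*4 = 168 + 40 = 208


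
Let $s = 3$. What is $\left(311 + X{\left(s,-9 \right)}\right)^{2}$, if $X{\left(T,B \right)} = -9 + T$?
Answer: $93025$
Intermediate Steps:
$\left(311 + X{\left(s,-9 \right)}\right)^{2} = \left(311 + \left(-9 + 3\right)\right)^{2} = \left(311 - 6\right)^{2} = 305^{2} = 93025$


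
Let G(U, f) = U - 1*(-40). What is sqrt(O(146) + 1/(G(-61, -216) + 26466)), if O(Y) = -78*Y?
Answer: I*sqrt(7964061402255)/26445 ≈ 106.71*I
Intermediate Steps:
G(U, f) = 40 + U (G(U, f) = U + 40 = 40 + U)
sqrt(O(146) + 1/(G(-61, -216) + 26466)) = sqrt(-78*146 + 1/((40 - 61) + 26466)) = sqrt(-11388 + 1/(-21 + 26466)) = sqrt(-11388 + 1/26445) = sqrt(-301155659/26445) = I*sqrt(7964061402255)/26445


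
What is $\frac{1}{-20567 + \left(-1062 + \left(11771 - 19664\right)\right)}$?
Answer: $- \frac{1}{29522} \approx -3.3873 \cdot 10^{-5}$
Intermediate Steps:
$\frac{1}{-20567 + \left(-1062 + \left(11771 - 19664\right)\right)} = \frac{1}{-20567 - 8955} = \frac{1}{-29522} = - \frac{1}{29522}$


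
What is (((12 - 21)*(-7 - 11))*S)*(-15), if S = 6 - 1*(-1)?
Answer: -17010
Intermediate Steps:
S = 7 (S = 6 + 1 = 7)
(((12 - 21)*(-7 - 11))*S)*(-15) = (((12 - 21)*(-7 - 11))*7)*(-15) = (-9*(-18)*7)*(-15) = (162*7)*(-15) = 1134*(-15) = -17010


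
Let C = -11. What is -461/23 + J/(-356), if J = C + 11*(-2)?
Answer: -163357/8188 ≈ -19.951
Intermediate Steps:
J = -33 (J = -11 + 11*(-2) = -11 - 22 = -33)
-461/23 + J/(-356) = -461/23 - 33/(-356) = -461*1/23 - 33*(-1/356) = -461/23 + 33/356 = -163357/8188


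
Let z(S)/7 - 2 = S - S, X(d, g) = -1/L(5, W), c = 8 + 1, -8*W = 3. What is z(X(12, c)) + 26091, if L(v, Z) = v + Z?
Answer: 26105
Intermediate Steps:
W = -3/8 (W = -⅛*3 = -3/8 ≈ -0.37500)
L(v, Z) = Z + v
c = 9
X(d, g) = -8/37 (X(d, g) = -1/(-3/8 + 5) = -1/37/8 = -1*8/37 = -8/37)
z(S) = 14 (z(S) = 14 + 7*(S - S) = 14 + 7*0 = 14 + 0 = 14)
z(X(12, c)) + 26091 = 14 + 26091 = 26105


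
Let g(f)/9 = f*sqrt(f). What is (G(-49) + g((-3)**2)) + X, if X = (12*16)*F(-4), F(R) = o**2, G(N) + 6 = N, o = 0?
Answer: 188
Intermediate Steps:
G(N) = -6 + N
F(R) = 0 (F(R) = 0**2 = 0)
g(f) = 9*f**(3/2) (g(f) = 9*(f*sqrt(f)) = 9*f**(3/2))
X = 0 (X = (12*16)*0 = 192*0 = 0)
(G(-49) + g((-3)**2)) + X = ((-6 - 49) + 9*((-3)**2)**(3/2)) + 0 = (-55 + 9*9**(3/2)) + 0 = (-55 + 9*27) + 0 = (-55 + 243) + 0 = 188 + 0 = 188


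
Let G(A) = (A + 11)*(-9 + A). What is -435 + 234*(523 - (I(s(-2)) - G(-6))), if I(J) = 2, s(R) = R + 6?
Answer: 103929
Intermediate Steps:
G(A) = (-9 + A)*(11 + A) (G(A) = (11 + A)*(-9 + A) = (-9 + A)*(11 + A))
s(R) = 6 + R
-435 + 234*(523 - (I(s(-2)) - G(-6))) = -435 + 234*(523 - (2 - (-99 + (-6)² + 2*(-6)))) = -435 + 234*(523 - (2 - (-99 + 36 - 12))) = -435 + 234*(523 - (2 - 1*(-75))) = -435 + 234*(523 - (2 + 75)) = -435 + 234*(523 - 1*77) = -435 + 234*(523 - 77) = -435 + 234*446 = -435 + 104364 = 103929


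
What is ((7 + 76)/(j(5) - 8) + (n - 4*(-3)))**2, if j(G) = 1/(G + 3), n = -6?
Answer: 81796/3969 ≈ 20.609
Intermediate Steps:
j(G) = 1/(3 + G)
((7 + 76)/(j(5) - 8) + (n - 4*(-3)))**2 = ((7 + 76)/(1/(3 + 5) - 8) + (-6 - 4*(-3)))**2 = (83/(1/8 - 8) + (-6 + 12))**2 = (83/(1/8 - 8) + 6)**2 = (83/(-63/8) + 6)**2 = (83*(-8/63) + 6)**2 = (-664/63 + 6)**2 = (-286/63)**2 = 81796/3969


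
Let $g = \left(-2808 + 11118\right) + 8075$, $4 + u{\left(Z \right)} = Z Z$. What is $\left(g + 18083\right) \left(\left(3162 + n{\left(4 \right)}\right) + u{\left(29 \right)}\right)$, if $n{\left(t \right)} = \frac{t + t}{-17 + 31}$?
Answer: $137857228$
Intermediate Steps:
$n{\left(t \right)} = \frac{t}{7}$ ($n{\left(t \right)} = \frac{2 t}{14} = 2 t \frac{1}{14} = \frac{t}{7}$)
$u{\left(Z \right)} = -4 + Z^{2}$ ($u{\left(Z \right)} = -4 + Z Z = -4 + Z^{2}$)
$g = 16385$ ($g = 8310 + 8075 = 16385$)
$\left(g + 18083\right) \left(\left(3162 + n{\left(4 \right)}\right) + u{\left(29 \right)}\right) = \left(16385 + 18083\right) \left(\left(3162 + \frac{1}{7} \cdot 4\right) - \left(4 - 29^{2}\right)\right) = 34468 \left(\left(3162 + \frac{4}{7}\right) + \left(-4 + 841\right)\right) = 34468 \left(\frac{22138}{7} + 837\right) = 34468 \cdot \frac{27997}{7} = 137857228$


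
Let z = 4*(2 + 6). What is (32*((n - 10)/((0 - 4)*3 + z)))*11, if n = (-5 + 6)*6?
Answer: -352/5 ≈ -70.400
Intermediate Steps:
n = 6 (n = 1*6 = 6)
z = 32 (z = 4*8 = 32)
(32*((n - 10)/((0 - 4)*3 + z)))*11 = (32*((6 - 10)/((0 - 4)*3 + 32)))*11 = (32*(-4/(-4*3 + 32)))*11 = (32*(-4/(-12 + 32)))*11 = (32*(-4/20))*11 = (32*(-4*1/20))*11 = (32*(-⅕))*11 = -32/5*11 = -352/5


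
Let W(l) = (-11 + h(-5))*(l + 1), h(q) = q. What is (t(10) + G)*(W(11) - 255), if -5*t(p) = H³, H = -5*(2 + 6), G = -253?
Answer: -5608509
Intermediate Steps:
H = -40 (H = -5*8 = -40)
t(p) = 12800 (t(p) = -⅕*(-40)³ = -⅕*(-64000) = 12800)
W(l) = -16 - 16*l (W(l) = (-11 - 5)*(l + 1) = -16*(1 + l) = -16 - 16*l)
(t(10) + G)*(W(11) - 255) = (12800 - 253)*((-16 - 16*11) - 255) = 12547*((-16 - 176) - 255) = 12547*(-192 - 255) = 12547*(-447) = -5608509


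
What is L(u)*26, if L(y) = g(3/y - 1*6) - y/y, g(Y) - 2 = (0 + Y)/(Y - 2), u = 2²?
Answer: 1300/29 ≈ 44.828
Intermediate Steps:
u = 4
g(Y) = 2 + Y/(-2 + Y) (g(Y) = 2 + (0 + Y)/(Y - 2) = 2 + Y/(-2 + Y))
L(y) = -1 + (-22 + 9/y)/(-8 + 3/y) (L(y) = (-4 + 3*(3/y - 1*6))/(-2 + (3/y - 1*6)) - y/y = (-4 + 3*(3/y - 6))/(-2 + (3/y - 6)) - 1*1 = (-4 + 3*(-6 + 3/y))/(-2 + (-6 + 3/y)) - 1 = (-4 + (-18 + 9/y))/(-8 + 3/y) - 1 = (-22 + 9/y)/(-8 + 3/y) - 1 = -1 + (-22 + 9/y)/(-8 + 3/y))
L(u)*26 = (2*(-3 + 7*4)/(-3 + 8*4))*26 = (2*(-3 + 28)/(-3 + 32))*26 = (2*25/29)*26 = (2*(1/29)*25)*26 = (50/29)*26 = 1300/29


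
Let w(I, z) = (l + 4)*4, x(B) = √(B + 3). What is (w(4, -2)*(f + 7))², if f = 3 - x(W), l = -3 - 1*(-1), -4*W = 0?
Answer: 6592 - 1280*√3 ≈ 4375.0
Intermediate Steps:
W = 0 (W = -¼*0 = 0)
l = -2 (l = -3 + 1 = -2)
x(B) = √(3 + B)
w(I, z) = 8 (w(I, z) = (-2 + 4)*4 = 2*4 = 8)
f = 3 - √3 (f = 3 - √(3 + 0) = 3 - √3 ≈ 1.2680)
(w(4, -2)*(f + 7))² = (8*((3 - √3) + 7))² = (8*(10 - √3))² = (80 - 8*√3)²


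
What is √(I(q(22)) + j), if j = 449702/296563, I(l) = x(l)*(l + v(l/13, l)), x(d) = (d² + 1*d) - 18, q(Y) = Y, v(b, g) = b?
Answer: √171871860840647682/3855319 ≈ 107.53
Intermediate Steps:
x(d) = -18 + d + d² (x(d) = (d² + d) - 18 = (d + d²) - 18 = -18 + d + d²)
I(l) = 14*l*(-18 + l + l²)/13 (I(l) = (-18 + l + l²)*(l + l/13) = (-18 + l + l²)*(14*l/13) = 14*l*(-18 + l + l²)/13)
j = 449702/296563 (j = 449702*(1/296563) = 449702/296563 ≈ 1.5164)
√(I(q(22)) + j) = √((14/13)*22*(-18 + 22 + 22²) + 449702/296563) = √((14/13)*22*(-18 + 22 + 484) + 449702/296563) = √((14/13)*22*488 + 449702/296563) = √(150304/13 + 449702/296563) = √(44580451278/3855319) = √171871860840647682/3855319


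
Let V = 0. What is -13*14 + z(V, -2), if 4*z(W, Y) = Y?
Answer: -365/2 ≈ -182.50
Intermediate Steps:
z(W, Y) = Y/4
-13*14 + z(V, -2) = -13*14 + (¼)*(-2) = -182 - ½ = -365/2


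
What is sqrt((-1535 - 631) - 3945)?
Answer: 3*I*sqrt(679) ≈ 78.173*I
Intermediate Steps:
sqrt((-1535 - 631) - 3945) = sqrt(-2166 - 3945) = sqrt(-6111) = 3*I*sqrt(679)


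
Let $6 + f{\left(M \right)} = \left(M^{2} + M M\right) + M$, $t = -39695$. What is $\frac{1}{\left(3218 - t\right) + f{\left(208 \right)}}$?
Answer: $\frac{1}{129643} \approx 7.7135 \cdot 10^{-6}$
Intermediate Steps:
$f{\left(M \right)} = -6 + M + 2 M^{2}$ ($f{\left(M \right)} = -6 + \left(\left(M^{2} + M M\right) + M\right) = -6 + \left(\left(M^{2} + M^{2}\right) + M\right) = -6 + \left(2 M^{2} + M\right) = -6 + \left(M + 2 M^{2}\right) = -6 + M + 2 M^{2}$)
$\frac{1}{\left(3218 - t\right) + f{\left(208 \right)}} = \frac{1}{\left(3218 - -39695\right) + \left(-6 + 208 + 2 \cdot 208^{2}\right)} = \frac{1}{\left(3218 + 39695\right) + \left(-6 + 208 + 2 \cdot 43264\right)} = \frac{1}{42913 + \left(-6 + 208 + 86528\right)} = \frac{1}{42913 + 86730} = \frac{1}{129643}$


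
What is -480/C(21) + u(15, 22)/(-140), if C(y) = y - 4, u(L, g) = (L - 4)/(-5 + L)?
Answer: -672187/23800 ≈ -28.243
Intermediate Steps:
u(L, g) = (-4 + L)/(-5 + L)
C(y) = -4 + y
-480/C(21) + u(15, 22)/(-140) = -480/(-4 + 21) + ((-4 + 15)/(-5 + 15))/(-140) = -480/17 + (11/10)*(-1/140) = -480/17 - 11/1400 = -672187/23800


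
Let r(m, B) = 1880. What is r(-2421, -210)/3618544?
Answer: 235/452318 ≈ 0.00051955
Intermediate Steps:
r(-2421, -210)/3618544 = 1880/3618544 = 1880*(1/3618544) = 235/452318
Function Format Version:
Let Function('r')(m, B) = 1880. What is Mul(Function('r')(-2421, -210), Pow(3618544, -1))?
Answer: Rational(235, 452318) ≈ 0.00051955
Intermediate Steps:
Mul(Function('r')(-2421, -210), Pow(3618544, -1)) = Mul(1880, Pow(3618544, -1)) = Mul(1880, Rational(1, 3618544)) = Rational(235, 452318)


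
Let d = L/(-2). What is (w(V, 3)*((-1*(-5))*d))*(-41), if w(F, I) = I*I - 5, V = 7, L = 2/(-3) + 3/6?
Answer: -205/3 ≈ -68.333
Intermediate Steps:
L = -⅙ (L = 2*(-⅓) + 3*(⅙) = -⅔ + ½ = -⅙ ≈ -0.16667)
d = 1/12 (d = -⅙/(-2) = -⅙*(-½) = 1/12 ≈ 0.083333)
w(F, I) = -5 + I² (w(F, I) = I² - 5 = -5 + I²)
(w(V, 3)*((-1*(-5))*d))*(-41) = ((-5 + 3²)*(-1*(-5)*(1/12)))*(-41) = ((-5 + 9)*(5*(1/12)))*(-41) = (4*(5/12))*(-41) = (5/3)*(-41) = -205/3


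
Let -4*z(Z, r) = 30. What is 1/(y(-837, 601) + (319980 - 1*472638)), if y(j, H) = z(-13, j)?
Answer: -2/305331 ≈ -6.5503e-6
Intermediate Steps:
z(Z, r) = -15/2 (z(Z, r) = -¼*30 = -15/2)
y(j, H) = -15/2
1/(y(-837, 601) + (319980 - 1*472638)) = 1/(-15/2 + (319980 - 1*472638)) = 1/(-15/2 + (319980 - 472638)) = 1/(-15/2 - 152658) = 1/(-305331/2) = -2/305331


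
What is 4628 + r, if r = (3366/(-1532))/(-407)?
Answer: 131166929/28342 ≈ 4628.0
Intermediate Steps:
r = 153/28342 (r = (3366*(-1/1532))*(-1/407) = -1683/766*(-1/407) = 153/28342 ≈ 0.0053983)
4628 + r = 4628 + 153/28342 = 131166929/28342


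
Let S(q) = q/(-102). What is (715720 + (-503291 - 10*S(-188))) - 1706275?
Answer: -76187086/51 ≈ -1.4939e+6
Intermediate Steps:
S(q) = -q/102 (S(q) = q*(-1/102) = -q/102)
(715720 + (-503291 - 10*S(-188))) - 1706275 = (715720 + (-503291 - (-5)*(-188)/51)) - 1706275 = (715720 + (-503291 - 10*94/51)) - 1706275 = (715720 + (-503291 - 940/51)) - 1706275 = (715720 - 25668781/51) - 1706275 = 10832939/51 - 1706275 = -76187086/51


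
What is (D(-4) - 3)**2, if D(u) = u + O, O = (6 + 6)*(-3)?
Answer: 1849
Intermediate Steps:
O = -36 (O = 12*(-3) = -36)
D(u) = -36 + u (D(u) = u - 36 = -36 + u)
(D(-4) - 3)**2 = ((-36 - 4) - 3)**2 = (-40 - 3)**2 = (-43)**2 = 1849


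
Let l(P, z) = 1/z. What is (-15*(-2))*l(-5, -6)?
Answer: -5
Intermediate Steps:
(-15*(-2))*l(-5, -6) = -15*(-2)/(-6) = 30*(-1/6) = -5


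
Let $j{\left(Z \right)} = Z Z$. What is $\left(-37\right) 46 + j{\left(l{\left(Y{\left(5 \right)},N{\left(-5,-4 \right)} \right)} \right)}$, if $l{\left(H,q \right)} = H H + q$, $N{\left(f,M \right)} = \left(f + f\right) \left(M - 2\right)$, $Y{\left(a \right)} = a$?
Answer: $5523$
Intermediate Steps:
$N{\left(f,M \right)} = 2 f \left(-2 + M\right)$
$l{\left(H,q \right)} = q + H^{2}$ ($l{\left(H,q \right)} = H^{2} + q = q + H^{2}$)
$j{\left(Z \right)} = Z^{2}$
$\left(-37\right) 46 + j{\left(l{\left(Y{\left(5 \right)},N{\left(-5,-4 \right)} \right)} \right)} = \left(-37\right) 46 + \left(2 \left(-5\right) \left(-2 - 4\right) + 5^{2}\right)^{2} = -1702 + \left(2 \left(-5\right) \left(-6\right) + 25\right)^{2} = -1702 + \left(60 + 25\right)^{2} = -1702 + 85^{2} = -1702 + 7225 = 5523$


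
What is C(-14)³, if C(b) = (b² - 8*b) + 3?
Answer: 30080231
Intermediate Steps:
C(b) = 3 + b² - 8*b
C(-14)³ = (3 + (-14)² - 8*(-14))³ = (3 + 196 + 112)³ = 311³ = 30080231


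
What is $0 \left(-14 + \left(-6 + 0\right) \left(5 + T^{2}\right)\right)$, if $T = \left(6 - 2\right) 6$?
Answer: $0$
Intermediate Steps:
$T = 24$ ($T = 4 \cdot 6 = 24$)
$0 \left(-14 + \left(-6 + 0\right) \left(5 + T^{2}\right)\right) = 0 \left(-14 + \left(-6 + 0\right) \left(5 + 24^{2}\right)\right) = 0 \left(-14 - 6 \left(5 + 576\right)\right) = 0 \left(-14 - 3486\right) = 0 \left(-3500\right) = 0$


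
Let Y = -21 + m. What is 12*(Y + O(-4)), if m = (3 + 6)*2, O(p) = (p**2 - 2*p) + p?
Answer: 204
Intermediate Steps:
O(p) = p**2 - p
m = 18 (m = 9*2 = 18)
Y = -3 (Y = -21 + 18 = -3)
12*(Y + O(-4)) = 12*(-3 - 4*(-1 - 4)) = 12*(-3 - 4*(-5)) = 12*(-3 + 20) = 12*17 = 204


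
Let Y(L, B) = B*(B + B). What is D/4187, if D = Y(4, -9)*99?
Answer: 16038/4187 ≈ 3.8304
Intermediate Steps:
Y(L, B) = 2*B² (Y(L, B) = B*(2*B) = 2*B²)
D = 16038 (D = (2*(-9)²)*99 = (2*81)*99 = 162*99 = 16038)
D/4187 = 16038/4187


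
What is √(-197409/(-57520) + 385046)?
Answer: √79622215767755/14380 ≈ 620.52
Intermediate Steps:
√(-197409/(-57520) + 385046) = √(-197409*(-1/57520) + 385046) = √(197409/57520 + 385046) = √(22148043329/57520) = √79622215767755/14380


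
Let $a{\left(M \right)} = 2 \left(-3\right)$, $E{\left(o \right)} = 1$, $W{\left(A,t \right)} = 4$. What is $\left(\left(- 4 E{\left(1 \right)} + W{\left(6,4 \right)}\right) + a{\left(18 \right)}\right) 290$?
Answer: $-1740$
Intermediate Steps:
$a{\left(M \right)} = -6$
$\left(\left(- 4 E{\left(1 \right)} + W{\left(6,4 \right)}\right) + a{\left(18 \right)}\right) 290 = \left(\left(\left(-4\right) 1 + 4\right) - 6\right) 290 = \left(\left(-4 + 4\right) - 6\right) 290 = \left(0 - 6\right) 290 = \left(-6\right) 290 = -1740$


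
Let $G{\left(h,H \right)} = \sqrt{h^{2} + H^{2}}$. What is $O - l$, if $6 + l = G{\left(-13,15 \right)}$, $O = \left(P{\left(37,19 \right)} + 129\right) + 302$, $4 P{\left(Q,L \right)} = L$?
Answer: $\frac{1767}{4} - \sqrt{394} \approx 421.9$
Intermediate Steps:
$G{\left(h,H \right)} = \sqrt{H^{2} + h^{2}}$
$P{\left(Q,L \right)} = \frac{L}{4}$
$O = \frac{1743}{4}$ ($O = \left(\frac{1}{4} \cdot 19 + 129\right) + 302 = \left(\frac{19}{4} + 129\right) + 302 = \frac{535}{4} + 302 = \frac{1743}{4} \approx 435.75$)
$l = -6 + \sqrt{394}$ ($l = -6 + \sqrt{15^{2} + \left(-13\right)^{2}} = -6 + \sqrt{225 + 169} = -6 + \sqrt{394} \approx 13.849$)
$O - l = \frac{1743}{4} - \left(-6 + \sqrt{394}\right) = \frac{1743}{4} + \left(6 - \sqrt{394}\right) = \frac{1767}{4} - \sqrt{394}$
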